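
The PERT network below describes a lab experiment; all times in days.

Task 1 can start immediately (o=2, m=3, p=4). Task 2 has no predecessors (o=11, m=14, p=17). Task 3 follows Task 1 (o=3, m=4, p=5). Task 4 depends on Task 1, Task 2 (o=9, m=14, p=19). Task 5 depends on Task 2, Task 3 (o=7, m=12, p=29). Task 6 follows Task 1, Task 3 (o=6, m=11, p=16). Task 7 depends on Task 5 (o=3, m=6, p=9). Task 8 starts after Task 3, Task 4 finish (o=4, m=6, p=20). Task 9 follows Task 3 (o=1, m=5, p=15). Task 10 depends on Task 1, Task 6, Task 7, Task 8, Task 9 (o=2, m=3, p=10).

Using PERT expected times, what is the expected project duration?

40 days

te_Task 1 = (2 + 4·3 + 4)/6 = 18/6 = 3
te_Task 2 = (11 + 4·14 + 17)/6 = 84/6 = 14
te_Task 3 = (3 + 4·4 + 5)/6 = 24/6 = 4
te_Task 4 = (9 + 4·14 + 19)/6 = 84/6 = 14
te_Task 5 = (7 + 4·12 + 29)/6 = 84/6 = 14
te_Task 6 = (6 + 4·11 + 16)/6 = 66/6 = 11
te_Task 7 = (3 + 4·6 + 9)/6 = 36/6 = 6
te_Task 8 = (4 + 4·6 + 20)/6 = 48/6 = 8
te_Task 9 = (1 + 4·5 + 15)/6 = 36/6 = 6
te_Task 10 = (2 + 4·3 + 10)/6 = 24/6 = 4

Forward pass:
ES_Task 1 = 0; EF_Task 1 = 3
ES_Task 2 = 0; EF_Task 2 = 14
ES_Task 3 = 3; EF_Task 3 = 3+4 = 7
ES_Task 4 = max(EF_Task 1=3, EF_Task 2=14) = 14; EF_Task 4 = 14+14 = 28
ES_Task 5 = max(EF_Task 2=14, EF_Task 3=7) = 14; EF_Task 5 = 14+14 = 28
ES_Task 6 = max(EF_Task 1=3, EF_Task 3=7) = 7; EF_Task 6 = 7+11 = 18
ES_Task 7 = 28; EF_Task 7 = 28+6 = 34
ES_Task 8 = max(EF_Task 3=7, EF_Task 4=28) = 28; EF_Task 8 = 28+8 = 36
ES_Task 9 = 7; EF_Task 9 = 7+6 = 13
ES_Task 10 = max(EF_Task 1=3, EF_Task 6=18, EF_Task 7=34, EF_Task 8=36, EF_Task 9=13) = 36; EF_Task 10 = 36+4 = 40
Expected project duration μ = 40 days. Critical path: Task 2 → Task 4 → Task 8 → Task 10.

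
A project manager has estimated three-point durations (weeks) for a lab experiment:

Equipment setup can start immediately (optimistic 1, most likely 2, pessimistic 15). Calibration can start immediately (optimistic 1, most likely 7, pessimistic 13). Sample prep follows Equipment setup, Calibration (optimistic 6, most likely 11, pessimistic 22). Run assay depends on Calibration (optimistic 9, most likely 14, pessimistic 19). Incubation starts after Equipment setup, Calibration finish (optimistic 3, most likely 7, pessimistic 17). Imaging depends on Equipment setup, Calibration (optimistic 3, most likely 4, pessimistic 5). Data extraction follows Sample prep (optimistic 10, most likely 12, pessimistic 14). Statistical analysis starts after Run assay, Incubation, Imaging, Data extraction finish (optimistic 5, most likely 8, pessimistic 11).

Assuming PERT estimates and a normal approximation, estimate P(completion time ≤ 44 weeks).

te_Equipment setup = (1 + 4·2 + 15)/6 = 24/6 = 4; σ²_Equipment setup = ((15−1)/6)² = 5.444
te_Calibration = (1 + 4·7 + 13)/6 = 42/6 = 7; σ²_Calibration = ((13−1)/6)² = 4.000
te_Sample prep = (6 + 4·11 + 22)/6 = 72/6 = 12; σ²_Sample prep = ((22−6)/6)² = 7.111
te_Run assay = (9 + 4·14 + 19)/6 = 84/6 = 14; σ²_Run assay = ((19−9)/6)² = 2.778
te_Incubation = (3 + 4·7 + 17)/6 = 48/6 = 8; σ²_Incubation = ((17−3)/6)² = 5.444
te_Imaging = (3 + 4·4 + 5)/6 = 24/6 = 4; σ²_Imaging = ((5−3)/6)² = 0.111
te_Data extraction = (10 + 4·12 + 14)/6 = 72/6 = 12; σ²_Data extraction = ((14−10)/6)² = 0.444
te_Statistical analysis = (5 + 4·8 + 11)/6 = 48/6 = 8; σ²_Statistical analysis = ((11−5)/6)² = 1.000

Forward pass:
ES_Equipment setup = 0; EF_Equipment setup = 4
ES_Calibration = 0; EF_Calibration = 7
ES_Sample prep = max(EF_Equipment setup=4, EF_Calibration=7) = 7; EF_Sample prep = 7+12 = 19
ES_Run assay = 7; EF_Run assay = 7+14 = 21
ES_Incubation = max(EF_Equipment setup=4, EF_Calibration=7) = 7; EF_Incubation = 7+8 = 15
ES_Imaging = max(EF_Equipment setup=4, EF_Calibration=7) = 7; EF_Imaging = 7+4 = 11
ES_Data extraction = 19; EF_Data extraction = 19+12 = 31
ES_Statistical analysis = max(EF_Run assay=21, EF_Incubation=15, EF_Imaging=11, EF_Data extraction=31) = 31; EF_Statistical analysis = 31+8 = 39
Expected project duration μ = 39 weeks. Critical path: Calibration → Sample prep → Data extraction → Statistical analysis.

Variance along critical path = 4.000 + 7.111 + 0.444 + 1.000 = 12.556; σ = √12.556 = 3.543 weeks.
Z = (44 − 39) / 3.543 = 1.411
P(T ≤ 44) = Φ(1.411) ≈ 0.921

0.921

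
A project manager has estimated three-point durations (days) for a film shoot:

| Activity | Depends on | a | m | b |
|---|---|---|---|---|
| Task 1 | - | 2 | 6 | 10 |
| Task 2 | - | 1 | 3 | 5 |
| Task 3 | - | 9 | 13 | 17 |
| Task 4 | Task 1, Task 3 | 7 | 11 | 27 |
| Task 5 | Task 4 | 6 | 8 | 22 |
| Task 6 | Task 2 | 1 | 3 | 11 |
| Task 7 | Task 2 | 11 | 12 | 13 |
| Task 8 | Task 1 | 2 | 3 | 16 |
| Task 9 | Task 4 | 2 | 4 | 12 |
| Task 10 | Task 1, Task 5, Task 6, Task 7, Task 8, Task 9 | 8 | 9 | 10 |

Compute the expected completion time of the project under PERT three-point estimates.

45 days

te_Task 1 = (2 + 4·6 + 10)/6 = 36/6 = 6
te_Task 2 = (1 + 4·3 + 5)/6 = 18/6 = 3
te_Task 3 = (9 + 4·13 + 17)/6 = 78/6 = 13
te_Task 4 = (7 + 4·11 + 27)/6 = 78/6 = 13
te_Task 5 = (6 + 4·8 + 22)/6 = 60/6 = 10
te_Task 6 = (1 + 4·3 + 11)/6 = 24/6 = 4
te_Task 7 = (11 + 4·12 + 13)/6 = 72/6 = 12
te_Task 8 = (2 + 4·3 + 16)/6 = 30/6 = 5
te_Task 9 = (2 + 4·4 + 12)/6 = 30/6 = 5
te_Task 10 = (8 + 4·9 + 10)/6 = 54/6 = 9

Forward pass:
ES_Task 1 = 0; EF_Task 1 = 6
ES_Task 2 = 0; EF_Task 2 = 3
ES_Task 3 = 0; EF_Task 3 = 13
ES_Task 4 = max(EF_Task 1=6, EF_Task 3=13) = 13; EF_Task 4 = 13+13 = 26
ES_Task 5 = 26; EF_Task 5 = 26+10 = 36
ES_Task 6 = 3; EF_Task 6 = 3+4 = 7
ES_Task 7 = 3; EF_Task 7 = 3+12 = 15
ES_Task 8 = 6; EF_Task 8 = 6+5 = 11
ES_Task 9 = 26; EF_Task 9 = 26+5 = 31
ES_Task 10 = max(EF_Task 1=6, EF_Task 5=36, EF_Task 6=7, EF_Task 7=15, EF_Task 8=11, EF_Task 9=31) = 36; EF_Task 10 = 36+9 = 45
Expected project duration μ = 45 days. Critical path: Task 3 → Task 4 → Task 5 → Task 10.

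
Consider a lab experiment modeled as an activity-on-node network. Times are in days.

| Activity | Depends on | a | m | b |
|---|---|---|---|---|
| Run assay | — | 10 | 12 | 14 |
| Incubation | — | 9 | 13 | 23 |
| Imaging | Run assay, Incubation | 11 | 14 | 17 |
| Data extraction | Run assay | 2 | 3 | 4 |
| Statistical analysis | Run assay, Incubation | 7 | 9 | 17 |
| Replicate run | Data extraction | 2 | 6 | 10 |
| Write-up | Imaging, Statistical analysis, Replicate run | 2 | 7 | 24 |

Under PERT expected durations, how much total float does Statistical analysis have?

te_Run assay = (10 + 4·12 + 14)/6 = 72/6 = 12
te_Incubation = (9 + 4·13 + 23)/6 = 84/6 = 14
te_Imaging = (11 + 4·14 + 17)/6 = 84/6 = 14
te_Data extraction = (2 + 4·3 + 4)/6 = 18/6 = 3
te_Statistical analysis = (7 + 4·9 + 17)/6 = 60/6 = 10
te_Replicate run = (2 + 4·6 + 10)/6 = 36/6 = 6
te_Write-up = (2 + 4·7 + 24)/6 = 54/6 = 9

Forward pass:
ES_Run assay = 0; EF_Run assay = 12
ES_Incubation = 0; EF_Incubation = 14
ES_Imaging = max(EF_Run assay=12, EF_Incubation=14) = 14; EF_Imaging = 14+14 = 28
ES_Data extraction = 12; EF_Data extraction = 12+3 = 15
ES_Statistical analysis = max(EF_Run assay=12, EF_Incubation=14) = 14; EF_Statistical analysis = 14+10 = 24
ES_Replicate run = 15; EF_Replicate run = 15+6 = 21
ES_Write-up = max(EF_Imaging=28, EF_Statistical analysis=24, EF_Replicate run=21) = 28; EF_Write-up = 28+9 = 37
Expected project duration μ = 37 days. Critical path: Incubation → Imaging → Write-up.

Backward pass:
LF_Write-up = 37; LS_Write-up = 37−9 = 28
LF_Replicate run = LS_Write-up = 28; LS_Replicate run = 28−6 = 22
LF_Statistical analysis = LS_Write-up = 28; LS_Statistical analysis = 28−10 = 18
LF_Data extraction = LS_Replicate run = 22; LS_Data extraction = 22−3 = 19
LF_Imaging = LS_Write-up = 28; LS_Imaging = 28−14 = 14
LF_Incubation = min(LS_Imaging=14, LS_Statistical analysis=18) = 14; LS_Incubation = 14−14 = 0
LF_Run assay = min(LS_Imaging=14, LS_Data extraction=19, LS_Statistical analysis=18) = 14; LS_Run assay = 14−12 = 2
Slack_Statistical analysis = LS_Statistical analysis − ES_Statistical analysis = 18 − 14 = 4

4 days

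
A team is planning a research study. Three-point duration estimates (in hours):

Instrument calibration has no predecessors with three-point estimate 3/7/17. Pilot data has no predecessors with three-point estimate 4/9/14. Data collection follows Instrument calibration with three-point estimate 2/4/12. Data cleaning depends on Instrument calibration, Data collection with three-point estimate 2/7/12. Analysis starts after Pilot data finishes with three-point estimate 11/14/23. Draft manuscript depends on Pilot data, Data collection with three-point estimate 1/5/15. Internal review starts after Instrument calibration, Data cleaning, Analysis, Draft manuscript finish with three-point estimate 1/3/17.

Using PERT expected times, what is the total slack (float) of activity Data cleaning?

4 hours

te_Instrument calibration = (3 + 4·7 + 17)/6 = 48/6 = 8
te_Pilot data = (4 + 4·9 + 14)/6 = 54/6 = 9
te_Data collection = (2 + 4·4 + 12)/6 = 30/6 = 5
te_Data cleaning = (2 + 4·7 + 12)/6 = 42/6 = 7
te_Analysis = (11 + 4·14 + 23)/6 = 90/6 = 15
te_Draft manuscript = (1 + 4·5 + 15)/6 = 36/6 = 6
te_Internal review = (1 + 4·3 + 17)/6 = 30/6 = 5

Forward pass:
ES_Instrument calibration = 0; EF_Instrument calibration = 8
ES_Pilot data = 0; EF_Pilot data = 9
ES_Data collection = 8; EF_Data collection = 8+5 = 13
ES_Data cleaning = max(EF_Instrument calibration=8, EF_Data collection=13) = 13; EF_Data cleaning = 13+7 = 20
ES_Analysis = 9; EF_Analysis = 9+15 = 24
ES_Draft manuscript = max(EF_Pilot data=9, EF_Data collection=13) = 13; EF_Draft manuscript = 13+6 = 19
ES_Internal review = max(EF_Instrument calibration=8, EF_Data cleaning=20, EF_Analysis=24, EF_Draft manuscript=19) = 24; EF_Internal review = 24+5 = 29
Expected project duration μ = 29 hours. Critical path: Pilot data → Analysis → Internal review.

Backward pass:
LF_Internal review = 29; LS_Internal review = 29−5 = 24
LF_Draft manuscript = LS_Internal review = 24; LS_Draft manuscript = 24−6 = 18
LF_Analysis = LS_Internal review = 24; LS_Analysis = 24−15 = 9
LF_Data cleaning = LS_Internal review = 24; LS_Data cleaning = 24−7 = 17
LF_Data collection = min(LS_Data cleaning=17, LS_Draft manuscript=18) = 17; LS_Data collection = 17−5 = 12
LF_Pilot data = min(LS_Analysis=9, LS_Draft manuscript=18) = 9; LS_Pilot data = 9−9 = 0
LF_Instrument calibration = min(LS_Data collection=12, LS_Data cleaning=17, LS_Internal review=24) = 12; LS_Instrument calibration = 12−8 = 4
Slack_Data cleaning = LS_Data cleaning − ES_Data cleaning = 17 − 13 = 4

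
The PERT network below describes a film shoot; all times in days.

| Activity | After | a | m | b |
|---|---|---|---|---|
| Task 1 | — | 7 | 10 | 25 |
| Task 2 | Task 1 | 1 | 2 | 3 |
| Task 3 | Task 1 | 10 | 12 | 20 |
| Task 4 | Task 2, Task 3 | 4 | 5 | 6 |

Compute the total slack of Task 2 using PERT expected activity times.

11 days

te_Task 1 = (7 + 4·10 + 25)/6 = 72/6 = 12
te_Task 2 = (1 + 4·2 + 3)/6 = 12/6 = 2
te_Task 3 = (10 + 4·12 + 20)/6 = 78/6 = 13
te_Task 4 = (4 + 4·5 + 6)/6 = 30/6 = 5

Forward pass:
ES_Task 1 = 0; EF_Task 1 = 12
ES_Task 2 = 12; EF_Task 2 = 12+2 = 14
ES_Task 3 = 12; EF_Task 3 = 12+13 = 25
ES_Task 4 = max(EF_Task 2=14, EF_Task 3=25) = 25; EF_Task 4 = 25+5 = 30
Expected project duration μ = 30 days. Critical path: Task 1 → Task 3 → Task 4.

Backward pass:
LF_Task 4 = 30; LS_Task 4 = 30−5 = 25
LF_Task 3 = LS_Task 4 = 25; LS_Task 3 = 25−13 = 12
LF_Task 2 = LS_Task 4 = 25; LS_Task 2 = 25−2 = 23
LF_Task 1 = min(LS_Task 2=23, LS_Task 3=12) = 12; LS_Task 1 = 12−12 = 0
Slack_Task 2 = LS_Task 2 − ES_Task 2 = 23 − 12 = 11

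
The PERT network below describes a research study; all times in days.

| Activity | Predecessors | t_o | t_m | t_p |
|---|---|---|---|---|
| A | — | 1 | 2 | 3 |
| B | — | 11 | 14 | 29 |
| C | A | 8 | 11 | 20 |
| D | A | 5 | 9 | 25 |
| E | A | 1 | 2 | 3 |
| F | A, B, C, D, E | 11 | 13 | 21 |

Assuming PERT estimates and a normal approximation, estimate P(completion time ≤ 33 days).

te_A = (1 + 4·2 + 3)/6 = 12/6 = 2; σ²_A = ((3−1)/6)² = 0.111
te_B = (11 + 4·14 + 29)/6 = 96/6 = 16; σ²_B = ((29−11)/6)² = 9.000
te_C = (8 + 4·11 + 20)/6 = 72/6 = 12; σ²_C = ((20−8)/6)² = 4.000
te_D = (5 + 4·9 + 25)/6 = 66/6 = 11; σ²_D = ((25−5)/6)² = 11.111
te_E = (1 + 4·2 + 3)/6 = 12/6 = 2; σ²_E = ((3−1)/6)² = 0.111
te_F = (11 + 4·13 + 21)/6 = 84/6 = 14; σ²_F = ((21−11)/6)² = 2.778

Forward pass:
ES_A = 0; EF_A = 2
ES_B = 0; EF_B = 16
ES_C = 2; EF_C = 2+12 = 14
ES_D = 2; EF_D = 2+11 = 13
ES_E = 2; EF_E = 2+2 = 4
ES_F = max(EF_A=2, EF_B=16, EF_C=14, EF_D=13, EF_E=4) = 16; EF_F = 16+14 = 30
Expected project duration μ = 30 days. Critical path: B → F.

Variance along critical path = 9.000 + 2.778 = 11.778; σ = √11.778 = 3.432 days.
Z = (33 − 30) / 3.432 = 0.874
P(T ≤ 33) = Φ(0.874) ≈ 0.809

0.809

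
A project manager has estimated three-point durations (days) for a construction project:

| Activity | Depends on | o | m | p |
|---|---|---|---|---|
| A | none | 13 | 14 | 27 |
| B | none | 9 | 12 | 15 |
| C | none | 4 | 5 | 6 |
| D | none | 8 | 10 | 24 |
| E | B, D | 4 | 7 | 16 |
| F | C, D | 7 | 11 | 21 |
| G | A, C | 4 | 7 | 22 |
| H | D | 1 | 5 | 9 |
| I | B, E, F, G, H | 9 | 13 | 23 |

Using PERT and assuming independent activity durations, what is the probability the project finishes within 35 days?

te_A = (13 + 4·14 + 27)/6 = 96/6 = 16; σ²_A = ((27−13)/6)² = 5.444
te_B = (9 + 4·12 + 15)/6 = 72/6 = 12; σ²_B = ((15−9)/6)² = 1.000
te_C = (4 + 4·5 + 6)/6 = 30/6 = 5; σ²_C = ((6−4)/6)² = 0.111
te_D = (8 + 4·10 + 24)/6 = 72/6 = 12; σ²_D = ((24−8)/6)² = 7.111
te_E = (4 + 4·7 + 16)/6 = 48/6 = 8; σ²_E = ((16−4)/6)² = 4.000
te_F = (7 + 4·11 + 21)/6 = 72/6 = 12; σ²_F = ((21−7)/6)² = 5.444
te_G = (4 + 4·7 + 22)/6 = 54/6 = 9; σ²_G = ((22−4)/6)² = 9.000
te_H = (1 + 4·5 + 9)/6 = 30/6 = 5; σ²_H = ((9−1)/6)² = 1.778
te_I = (9 + 4·13 + 23)/6 = 84/6 = 14; σ²_I = ((23−9)/6)² = 5.444

Forward pass:
ES_A = 0; EF_A = 16
ES_B = 0; EF_B = 12
ES_C = 0; EF_C = 5
ES_D = 0; EF_D = 12
ES_E = max(EF_B=12, EF_D=12) = 12; EF_E = 12+8 = 20
ES_F = max(EF_C=5, EF_D=12) = 12; EF_F = 12+12 = 24
ES_G = max(EF_A=16, EF_C=5) = 16; EF_G = 16+9 = 25
ES_H = 12; EF_H = 12+5 = 17
ES_I = max(EF_B=12, EF_E=20, EF_F=24, EF_G=25, EF_H=17) = 25; EF_I = 25+14 = 39
Expected project duration μ = 39 days. Critical path: A → G → I.

Variance along critical path = 5.444 + 9.000 + 5.444 = 19.889; σ = √19.889 = 4.460 days.
Z = (35 − 39) / 4.460 = -0.897
P(T ≤ 35) = Φ(-0.897) ≈ 0.185

0.185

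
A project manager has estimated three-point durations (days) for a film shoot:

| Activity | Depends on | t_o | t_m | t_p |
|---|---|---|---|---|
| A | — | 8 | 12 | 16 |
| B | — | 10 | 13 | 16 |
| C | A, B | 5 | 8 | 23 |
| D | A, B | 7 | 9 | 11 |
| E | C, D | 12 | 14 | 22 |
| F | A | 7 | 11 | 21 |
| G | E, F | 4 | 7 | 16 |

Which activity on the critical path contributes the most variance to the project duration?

te_A = (8 + 4·12 + 16)/6 = 72/6 = 12; σ²_A = ((16−8)/6)² = 1.778
te_B = (10 + 4·13 + 16)/6 = 78/6 = 13; σ²_B = ((16−10)/6)² = 1.000
te_C = (5 + 4·8 + 23)/6 = 60/6 = 10; σ²_C = ((23−5)/6)² = 9.000
te_D = (7 + 4·9 + 11)/6 = 54/6 = 9; σ²_D = ((11−7)/6)² = 0.444
te_E = (12 + 4·14 + 22)/6 = 90/6 = 15; σ²_E = ((22−12)/6)² = 2.778
te_F = (7 + 4·11 + 21)/6 = 72/6 = 12; σ²_F = ((21−7)/6)² = 5.444
te_G = (4 + 4·7 + 16)/6 = 48/6 = 8; σ²_G = ((16−4)/6)² = 4.000

Forward pass:
ES_A = 0; EF_A = 12
ES_B = 0; EF_B = 13
ES_C = max(EF_A=12, EF_B=13) = 13; EF_C = 13+10 = 23
ES_D = max(EF_A=12, EF_B=13) = 13; EF_D = 13+9 = 22
ES_E = max(EF_C=23, EF_D=22) = 23; EF_E = 23+15 = 38
ES_F = 12; EF_F = 12+12 = 24
ES_G = max(EF_E=38, EF_F=24) = 38; EF_G = 38+8 = 46
Expected project duration μ = 46 days. Critical path: B → C → E → G.

Variances on critical path: σ²_B=1.000, σ²_C=9.000, σ²_E=2.778, σ²_G=4.000.
Largest is σ²_C = 9.000.

C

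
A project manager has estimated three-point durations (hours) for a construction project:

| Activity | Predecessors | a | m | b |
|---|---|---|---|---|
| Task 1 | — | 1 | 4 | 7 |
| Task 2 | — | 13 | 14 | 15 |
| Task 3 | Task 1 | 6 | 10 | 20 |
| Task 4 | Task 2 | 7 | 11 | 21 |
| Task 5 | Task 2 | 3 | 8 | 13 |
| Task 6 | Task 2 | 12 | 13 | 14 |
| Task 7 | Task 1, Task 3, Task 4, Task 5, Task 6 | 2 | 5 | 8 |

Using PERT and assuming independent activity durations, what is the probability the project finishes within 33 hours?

te_Task 1 = (1 + 4·4 + 7)/6 = 24/6 = 4; σ²_Task 1 = ((7−1)/6)² = 1.000
te_Task 2 = (13 + 4·14 + 15)/6 = 84/6 = 14; σ²_Task 2 = ((15−13)/6)² = 0.111
te_Task 3 = (6 + 4·10 + 20)/6 = 66/6 = 11; σ²_Task 3 = ((20−6)/6)² = 5.444
te_Task 4 = (7 + 4·11 + 21)/6 = 72/6 = 12; σ²_Task 4 = ((21−7)/6)² = 5.444
te_Task 5 = (3 + 4·8 + 13)/6 = 48/6 = 8; σ²_Task 5 = ((13−3)/6)² = 2.778
te_Task 6 = (12 + 4·13 + 14)/6 = 78/6 = 13; σ²_Task 6 = ((14−12)/6)² = 0.111
te_Task 7 = (2 + 4·5 + 8)/6 = 30/6 = 5; σ²_Task 7 = ((8−2)/6)² = 1.000

Forward pass:
ES_Task 1 = 0; EF_Task 1 = 4
ES_Task 2 = 0; EF_Task 2 = 14
ES_Task 3 = 4; EF_Task 3 = 4+11 = 15
ES_Task 4 = 14; EF_Task 4 = 14+12 = 26
ES_Task 5 = 14; EF_Task 5 = 14+8 = 22
ES_Task 6 = 14; EF_Task 6 = 14+13 = 27
ES_Task 7 = max(EF_Task 1=4, EF_Task 3=15, EF_Task 4=26, EF_Task 5=22, EF_Task 6=27) = 27; EF_Task 7 = 27+5 = 32
Expected project duration μ = 32 hours. Critical path: Task 2 → Task 6 → Task 7.

Variance along critical path = 0.111 + 0.111 + 1.000 = 1.222; σ = √1.222 = 1.106 hours.
Z = (33 − 32) / 1.106 = 0.905
P(T ≤ 33) = Φ(0.905) ≈ 0.817

0.817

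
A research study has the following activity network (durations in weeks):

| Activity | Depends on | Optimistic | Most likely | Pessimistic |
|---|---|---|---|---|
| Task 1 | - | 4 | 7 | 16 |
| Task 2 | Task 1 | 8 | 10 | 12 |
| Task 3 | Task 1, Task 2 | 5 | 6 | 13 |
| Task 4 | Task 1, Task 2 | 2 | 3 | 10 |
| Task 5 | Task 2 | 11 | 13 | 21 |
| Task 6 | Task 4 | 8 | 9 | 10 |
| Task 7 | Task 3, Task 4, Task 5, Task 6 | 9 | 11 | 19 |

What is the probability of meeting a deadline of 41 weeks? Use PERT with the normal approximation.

te_Task 1 = (4 + 4·7 + 16)/6 = 48/6 = 8; σ²_Task 1 = ((16−4)/6)² = 4.000
te_Task 2 = (8 + 4·10 + 12)/6 = 60/6 = 10; σ²_Task 2 = ((12−8)/6)² = 0.444
te_Task 3 = (5 + 4·6 + 13)/6 = 42/6 = 7; σ²_Task 3 = ((13−5)/6)² = 1.778
te_Task 4 = (2 + 4·3 + 10)/6 = 24/6 = 4; σ²_Task 4 = ((10−2)/6)² = 1.778
te_Task 5 = (11 + 4·13 + 21)/6 = 84/6 = 14; σ²_Task 5 = ((21−11)/6)² = 2.778
te_Task 6 = (8 + 4·9 + 10)/6 = 54/6 = 9; σ²_Task 6 = ((10−8)/6)² = 0.111
te_Task 7 = (9 + 4·11 + 19)/6 = 72/6 = 12; σ²_Task 7 = ((19−9)/6)² = 2.778

Forward pass:
ES_Task 1 = 0; EF_Task 1 = 8
ES_Task 2 = 8; EF_Task 2 = 8+10 = 18
ES_Task 3 = max(EF_Task 1=8, EF_Task 2=18) = 18; EF_Task 3 = 18+7 = 25
ES_Task 4 = max(EF_Task 1=8, EF_Task 2=18) = 18; EF_Task 4 = 18+4 = 22
ES_Task 5 = 18; EF_Task 5 = 18+14 = 32
ES_Task 6 = 22; EF_Task 6 = 22+9 = 31
ES_Task 7 = max(EF_Task 3=25, EF_Task 4=22, EF_Task 5=32, EF_Task 6=31) = 32; EF_Task 7 = 32+12 = 44
Expected project duration μ = 44 weeks. Critical path: Task 1 → Task 2 → Task 5 → Task 7.

Variance along critical path = 4.000 + 0.444 + 2.778 + 2.778 = 10.000; σ = √10.000 = 3.162 weeks.
Z = (41 − 44) / 3.162 = -0.949
P(T ≤ 41) = Φ(-0.949) ≈ 0.171

0.171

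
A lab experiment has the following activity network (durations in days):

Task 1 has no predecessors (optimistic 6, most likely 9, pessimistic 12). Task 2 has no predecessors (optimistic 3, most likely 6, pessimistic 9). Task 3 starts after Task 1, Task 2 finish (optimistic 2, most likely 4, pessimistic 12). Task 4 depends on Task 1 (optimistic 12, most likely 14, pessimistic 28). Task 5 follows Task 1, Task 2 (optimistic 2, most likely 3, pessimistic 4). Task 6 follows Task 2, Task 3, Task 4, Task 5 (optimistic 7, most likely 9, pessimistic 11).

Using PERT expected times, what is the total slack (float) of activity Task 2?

te_Task 1 = (6 + 4·9 + 12)/6 = 54/6 = 9
te_Task 2 = (3 + 4·6 + 9)/6 = 36/6 = 6
te_Task 3 = (2 + 4·4 + 12)/6 = 30/6 = 5
te_Task 4 = (12 + 4·14 + 28)/6 = 96/6 = 16
te_Task 5 = (2 + 4·3 + 4)/6 = 18/6 = 3
te_Task 6 = (7 + 4·9 + 11)/6 = 54/6 = 9

Forward pass:
ES_Task 1 = 0; EF_Task 1 = 9
ES_Task 2 = 0; EF_Task 2 = 6
ES_Task 3 = max(EF_Task 1=9, EF_Task 2=6) = 9; EF_Task 3 = 9+5 = 14
ES_Task 4 = 9; EF_Task 4 = 9+16 = 25
ES_Task 5 = max(EF_Task 1=9, EF_Task 2=6) = 9; EF_Task 5 = 9+3 = 12
ES_Task 6 = max(EF_Task 2=6, EF_Task 3=14, EF_Task 4=25, EF_Task 5=12) = 25; EF_Task 6 = 25+9 = 34
Expected project duration μ = 34 days. Critical path: Task 1 → Task 4 → Task 6.

Backward pass:
LF_Task 6 = 34; LS_Task 6 = 34−9 = 25
LF_Task 5 = LS_Task 6 = 25; LS_Task 5 = 25−3 = 22
LF_Task 4 = LS_Task 6 = 25; LS_Task 4 = 25−16 = 9
LF_Task 3 = LS_Task 6 = 25; LS_Task 3 = 25−5 = 20
LF_Task 2 = min(LS_Task 3=20, LS_Task 5=22, LS_Task 6=25) = 20; LS_Task 2 = 20−6 = 14
LF_Task 1 = min(LS_Task 3=20, LS_Task 4=9, LS_Task 5=22) = 9; LS_Task 1 = 9−9 = 0
Slack_Task 2 = LS_Task 2 − ES_Task 2 = 14 − 0 = 14

14 days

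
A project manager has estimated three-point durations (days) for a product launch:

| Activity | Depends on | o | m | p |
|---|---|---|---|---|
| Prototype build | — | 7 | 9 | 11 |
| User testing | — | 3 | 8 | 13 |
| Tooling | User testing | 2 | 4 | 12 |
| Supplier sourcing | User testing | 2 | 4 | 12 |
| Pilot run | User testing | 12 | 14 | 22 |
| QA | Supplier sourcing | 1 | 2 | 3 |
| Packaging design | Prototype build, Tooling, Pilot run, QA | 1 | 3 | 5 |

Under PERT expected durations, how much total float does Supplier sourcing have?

8 days

te_Prototype build = (7 + 4·9 + 11)/6 = 54/6 = 9
te_User testing = (3 + 4·8 + 13)/6 = 48/6 = 8
te_Tooling = (2 + 4·4 + 12)/6 = 30/6 = 5
te_Supplier sourcing = (2 + 4·4 + 12)/6 = 30/6 = 5
te_Pilot run = (12 + 4·14 + 22)/6 = 90/6 = 15
te_QA = (1 + 4·2 + 3)/6 = 12/6 = 2
te_Packaging design = (1 + 4·3 + 5)/6 = 18/6 = 3

Forward pass:
ES_Prototype build = 0; EF_Prototype build = 9
ES_User testing = 0; EF_User testing = 8
ES_Tooling = 8; EF_Tooling = 8+5 = 13
ES_Supplier sourcing = 8; EF_Supplier sourcing = 8+5 = 13
ES_Pilot run = 8; EF_Pilot run = 8+15 = 23
ES_QA = 13; EF_QA = 13+2 = 15
ES_Packaging design = max(EF_Prototype build=9, EF_Tooling=13, EF_Pilot run=23, EF_QA=15) = 23; EF_Packaging design = 23+3 = 26
Expected project duration μ = 26 days. Critical path: User testing → Pilot run → Packaging design.

Backward pass:
LF_Packaging design = 26; LS_Packaging design = 26−3 = 23
LF_QA = LS_Packaging design = 23; LS_QA = 23−2 = 21
LF_Pilot run = LS_Packaging design = 23; LS_Pilot run = 23−15 = 8
LF_Supplier sourcing = LS_QA = 21; LS_Supplier sourcing = 21−5 = 16
LF_Tooling = LS_Packaging design = 23; LS_Tooling = 23−5 = 18
LF_User testing = min(LS_Tooling=18, LS_Supplier sourcing=16, LS_Pilot run=8) = 8; LS_User testing = 8−8 = 0
LF_Prototype build = LS_Packaging design = 23; LS_Prototype build = 23−9 = 14
Slack_Supplier sourcing = LS_Supplier sourcing − ES_Supplier sourcing = 16 − 8 = 8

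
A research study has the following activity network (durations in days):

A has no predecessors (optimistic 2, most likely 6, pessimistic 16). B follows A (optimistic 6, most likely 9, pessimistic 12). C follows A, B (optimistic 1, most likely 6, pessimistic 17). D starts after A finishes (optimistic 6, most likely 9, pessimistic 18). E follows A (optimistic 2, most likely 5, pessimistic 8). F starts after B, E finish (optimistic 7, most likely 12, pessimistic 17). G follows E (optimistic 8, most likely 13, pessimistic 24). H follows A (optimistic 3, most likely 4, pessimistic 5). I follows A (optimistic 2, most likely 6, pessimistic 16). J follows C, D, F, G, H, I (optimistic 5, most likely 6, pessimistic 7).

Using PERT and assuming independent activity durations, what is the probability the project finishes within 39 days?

0.949

te_A = (2 + 4·6 + 16)/6 = 42/6 = 7; σ²_A = ((16−2)/6)² = 5.444
te_B = (6 + 4·9 + 12)/6 = 54/6 = 9; σ²_B = ((12−6)/6)² = 1.000
te_C = (1 + 4·6 + 17)/6 = 42/6 = 7; σ²_C = ((17−1)/6)² = 7.111
te_D = (6 + 4·9 + 18)/6 = 60/6 = 10; σ²_D = ((18−6)/6)² = 4.000
te_E = (2 + 4·5 + 8)/6 = 30/6 = 5; σ²_E = ((8−2)/6)² = 1.000
te_F = (7 + 4·12 + 17)/6 = 72/6 = 12; σ²_F = ((17−7)/6)² = 2.778
te_G = (8 + 4·13 + 24)/6 = 84/6 = 14; σ²_G = ((24−8)/6)² = 7.111
te_H = (3 + 4·4 + 5)/6 = 24/6 = 4; σ²_H = ((5−3)/6)² = 0.111
te_I = (2 + 4·6 + 16)/6 = 42/6 = 7; σ²_I = ((16−2)/6)² = 5.444
te_J = (5 + 4·6 + 7)/6 = 36/6 = 6; σ²_J = ((7−5)/6)² = 0.111

Forward pass:
ES_A = 0; EF_A = 7
ES_B = 7; EF_B = 7+9 = 16
ES_C = max(EF_A=7, EF_B=16) = 16; EF_C = 16+7 = 23
ES_D = 7; EF_D = 7+10 = 17
ES_E = 7; EF_E = 7+5 = 12
ES_F = max(EF_B=16, EF_E=12) = 16; EF_F = 16+12 = 28
ES_G = 12; EF_G = 12+14 = 26
ES_H = 7; EF_H = 7+4 = 11
ES_I = 7; EF_I = 7+7 = 14
ES_J = max(EF_C=23, EF_D=17, EF_F=28, EF_G=26, EF_H=11, EF_I=14) = 28; EF_J = 28+6 = 34
Expected project duration μ = 34 days. Critical path: A → B → F → J.

Variance along critical path = 5.444 + 1.000 + 2.778 + 0.111 = 9.333; σ = √9.333 = 3.055 days.
Z = (39 − 34) / 3.055 = 1.637
P(T ≤ 39) = Φ(1.637) ≈ 0.949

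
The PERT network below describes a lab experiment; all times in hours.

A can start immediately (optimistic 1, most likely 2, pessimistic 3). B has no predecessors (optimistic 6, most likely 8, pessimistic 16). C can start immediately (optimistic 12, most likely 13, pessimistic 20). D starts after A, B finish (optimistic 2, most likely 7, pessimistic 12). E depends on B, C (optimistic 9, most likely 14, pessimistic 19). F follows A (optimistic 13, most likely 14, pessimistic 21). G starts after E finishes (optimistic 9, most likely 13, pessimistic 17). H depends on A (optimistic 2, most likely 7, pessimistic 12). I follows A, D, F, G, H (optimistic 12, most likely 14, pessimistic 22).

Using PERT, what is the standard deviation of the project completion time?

te_A = (1 + 4·2 + 3)/6 = 12/6 = 2; σ²_A = ((3−1)/6)² = 0.111
te_B = (6 + 4·8 + 16)/6 = 54/6 = 9; σ²_B = ((16−6)/6)² = 2.778
te_C = (12 + 4·13 + 20)/6 = 84/6 = 14; σ²_C = ((20−12)/6)² = 1.778
te_D = (2 + 4·7 + 12)/6 = 42/6 = 7; σ²_D = ((12−2)/6)² = 2.778
te_E = (9 + 4·14 + 19)/6 = 84/6 = 14; σ²_E = ((19−9)/6)² = 2.778
te_F = (13 + 4·14 + 21)/6 = 90/6 = 15; σ²_F = ((21−13)/6)² = 1.778
te_G = (9 + 4·13 + 17)/6 = 78/6 = 13; σ²_G = ((17−9)/6)² = 1.778
te_H = (2 + 4·7 + 12)/6 = 42/6 = 7; σ²_H = ((12−2)/6)² = 2.778
te_I = (12 + 4·14 + 22)/6 = 90/6 = 15; σ²_I = ((22−12)/6)² = 2.778

Forward pass:
ES_A = 0; EF_A = 2
ES_B = 0; EF_B = 9
ES_C = 0; EF_C = 14
ES_D = max(EF_A=2, EF_B=9) = 9; EF_D = 9+7 = 16
ES_E = max(EF_B=9, EF_C=14) = 14; EF_E = 14+14 = 28
ES_F = 2; EF_F = 2+15 = 17
ES_G = 28; EF_G = 28+13 = 41
ES_H = 2; EF_H = 2+7 = 9
ES_I = max(EF_A=2, EF_D=16, EF_F=17, EF_G=41, EF_H=9) = 41; EF_I = 41+15 = 56
Expected project duration μ = 56 hours. Critical path: C → E → G → I.

Variance along critical path = 1.778 + 2.778 + 1.778 + 2.778 = 9.111
σ = √9.111 = 3.018 hours

3.02 hours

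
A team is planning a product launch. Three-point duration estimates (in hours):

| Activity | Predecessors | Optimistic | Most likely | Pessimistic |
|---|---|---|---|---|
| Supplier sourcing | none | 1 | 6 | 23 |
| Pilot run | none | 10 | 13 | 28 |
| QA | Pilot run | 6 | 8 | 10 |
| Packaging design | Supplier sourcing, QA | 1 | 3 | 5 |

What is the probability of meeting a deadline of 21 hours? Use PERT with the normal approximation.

te_Supplier sourcing = (1 + 4·6 + 23)/6 = 48/6 = 8; σ²_Supplier sourcing = ((23−1)/6)² = 13.444
te_Pilot run = (10 + 4·13 + 28)/6 = 90/6 = 15; σ²_Pilot run = ((28−10)/6)² = 9.000
te_QA = (6 + 4·8 + 10)/6 = 48/6 = 8; σ²_QA = ((10−6)/6)² = 0.444
te_Packaging design = (1 + 4·3 + 5)/6 = 18/6 = 3; σ²_Packaging design = ((5−1)/6)² = 0.444

Forward pass:
ES_Supplier sourcing = 0; EF_Supplier sourcing = 8
ES_Pilot run = 0; EF_Pilot run = 15
ES_QA = 15; EF_QA = 15+8 = 23
ES_Packaging design = max(EF_Supplier sourcing=8, EF_QA=23) = 23; EF_Packaging design = 23+3 = 26
Expected project duration μ = 26 hours. Critical path: Pilot run → QA → Packaging design.

Variance along critical path = 9.000 + 0.444 + 0.444 = 9.889; σ = √9.889 = 3.145 hours.
Z = (21 − 26) / 3.145 = -1.590
P(T ≤ 21) = Φ(-1.590) ≈ 0.056

0.056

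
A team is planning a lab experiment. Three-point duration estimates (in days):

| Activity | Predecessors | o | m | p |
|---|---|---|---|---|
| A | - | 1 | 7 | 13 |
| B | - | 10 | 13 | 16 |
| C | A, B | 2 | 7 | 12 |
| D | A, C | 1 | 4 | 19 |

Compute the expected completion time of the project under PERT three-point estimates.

26 days

te_A = (1 + 4·7 + 13)/6 = 42/6 = 7
te_B = (10 + 4·13 + 16)/6 = 78/6 = 13
te_C = (2 + 4·7 + 12)/6 = 42/6 = 7
te_D = (1 + 4·4 + 19)/6 = 36/6 = 6

Forward pass:
ES_A = 0; EF_A = 7
ES_B = 0; EF_B = 13
ES_C = max(EF_A=7, EF_B=13) = 13; EF_C = 13+7 = 20
ES_D = max(EF_A=7, EF_C=20) = 20; EF_D = 20+6 = 26
Expected project duration μ = 26 days. Critical path: B → C → D.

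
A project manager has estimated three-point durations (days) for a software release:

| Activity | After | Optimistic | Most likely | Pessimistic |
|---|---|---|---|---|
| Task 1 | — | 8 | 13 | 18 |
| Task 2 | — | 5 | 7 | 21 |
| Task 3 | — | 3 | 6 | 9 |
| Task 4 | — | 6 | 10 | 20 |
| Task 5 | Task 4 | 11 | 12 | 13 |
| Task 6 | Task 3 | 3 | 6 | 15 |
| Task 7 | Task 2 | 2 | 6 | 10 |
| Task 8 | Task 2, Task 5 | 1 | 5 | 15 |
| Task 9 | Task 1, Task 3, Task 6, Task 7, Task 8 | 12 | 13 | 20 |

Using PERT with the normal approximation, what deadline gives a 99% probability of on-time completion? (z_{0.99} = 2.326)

te_Task 1 = (8 + 4·13 + 18)/6 = 78/6 = 13; σ²_Task 1 = ((18−8)/6)² = 2.778
te_Task 2 = (5 + 4·7 + 21)/6 = 54/6 = 9; σ²_Task 2 = ((21−5)/6)² = 7.111
te_Task 3 = (3 + 4·6 + 9)/6 = 36/6 = 6; σ²_Task 3 = ((9−3)/6)² = 1.000
te_Task 4 = (6 + 4·10 + 20)/6 = 66/6 = 11; σ²_Task 4 = ((20−6)/6)² = 5.444
te_Task 5 = (11 + 4·12 + 13)/6 = 72/6 = 12; σ²_Task 5 = ((13−11)/6)² = 0.111
te_Task 6 = (3 + 4·6 + 15)/6 = 42/6 = 7; σ²_Task 6 = ((15−3)/6)² = 4.000
te_Task 7 = (2 + 4·6 + 10)/6 = 36/6 = 6; σ²_Task 7 = ((10−2)/6)² = 1.778
te_Task 8 = (1 + 4·5 + 15)/6 = 36/6 = 6; σ²_Task 8 = ((15−1)/6)² = 5.444
te_Task 9 = (12 + 4·13 + 20)/6 = 84/6 = 14; σ²_Task 9 = ((20−12)/6)² = 1.778

Forward pass:
ES_Task 1 = 0; EF_Task 1 = 13
ES_Task 2 = 0; EF_Task 2 = 9
ES_Task 3 = 0; EF_Task 3 = 6
ES_Task 4 = 0; EF_Task 4 = 11
ES_Task 5 = 11; EF_Task 5 = 11+12 = 23
ES_Task 6 = 6; EF_Task 6 = 6+7 = 13
ES_Task 7 = 9; EF_Task 7 = 9+6 = 15
ES_Task 8 = max(EF_Task 2=9, EF_Task 5=23) = 23; EF_Task 8 = 23+6 = 29
ES_Task 9 = max(EF_Task 1=13, EF_Task 3=6, EF_Task 6=13, EF_Task 7=15, EF_Task 8=29) = 29; EF_Task 9 = 29+14 = 43
Expected project duration μ = 43 days. Critical path: Task 4 → Task 5 → Task 8 → Task 9.

Variance along critical path = 5.444 + 0.111 + 5.444 + 1.778 = 12.778; σ = 3.575 days.
D = μ + z·σ = 43 + 2.326·3.575 = 51.3 days

51.3 days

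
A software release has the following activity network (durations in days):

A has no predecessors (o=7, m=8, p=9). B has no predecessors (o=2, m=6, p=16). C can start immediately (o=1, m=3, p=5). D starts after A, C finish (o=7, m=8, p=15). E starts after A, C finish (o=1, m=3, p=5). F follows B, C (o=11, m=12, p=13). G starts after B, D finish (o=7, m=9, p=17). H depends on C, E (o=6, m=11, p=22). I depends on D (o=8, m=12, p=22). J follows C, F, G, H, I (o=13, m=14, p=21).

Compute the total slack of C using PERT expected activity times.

5 days

te_A = (7 + 4·8 + 9)/6 = 48/6 = 8
te_B = (2 + 4·6 + 16)/6 = 42/6 = 7
te_C = (1 + 4·3 + 5)/6 = 18/6 = 3
te_D = (7 + 4·8 + 15)/6 = 54/6 = 9
te_E = (1 + 4·3 + 5)/6 = 18/6 = 3
te_F = (11 + 4·12 + 13)/6 = 72/6 = 12
te_G = (7 + 4·9 + 17)/6 = 60/6 = 10
te_H = (6 + 4·11 + 22)/6 = 72/6 = 12
te_I = (8 + 4·12 + 22)/6 = 78/6 = 13
te_J = (13 + 4·14 + 21)/6 = 90/6 = 15

Forward pass:
ES_A = 0; EF_A = 8
ES_B = 0; EF_B = 7
ES_C = 0; EF_C = 3
ES_D = max(EF_A=8, EF_C=3) = 8; EF_D = 8+9 = 17
ES_E = max(EF_A=8, EF_C=3) = 8; EF_E = 8+3 = 11
ES_F = max(EF_B=7, EF_C=3) = 7; EF_F = 7+12 = 19
ES_G = max(EF_B=7, EF_D=17) = 17; EF_G = 17+10 = 27
ES_H = max(EF_C=3, EF_E=11) = 11; EF_H = 11+12 = 23
ES_I = 17; EF_I = 17+13 = 30
ES_J = max(EF_C=3, EF_F=19, EF_G=27, EF_H=23, EF_I=30) = 30; EF_J = 30+15 = 45
Expected project duration μ = 45 days. Critical path: A → D → I → J.

Backward pass:
LF_J = 45; LS_J = 45−15 = 30
LF_I = LS_J = 30; LS_I = 30−13 = 17
LF_H = LS_J = 30; LS_H = 30−12 = 18
LF_G = LS_J = 30; LS_G = 30−10 = 20
LF_F = LS_J = 30; LS_F = 30−12 = 18
LF_E = LS_H = 18; LS_E = 18−3 = 15
LF_D = min(LS_G=20, LS_I=17) = 17; LS_D = 17−9 = 8
LF_C = min(LS_D=8, LS_E=15, LS_F=18, LS_H=18, LS_J=30) = 8; LS_C = 8−3 = 5
LF_B = min(LS_F=18, LS_G=20) = 18; LS_B = 18−7 = 11
LF_A = min(LS_D=8, LS_E=15) = 8; LS_A = 8−8 = 0
Slack_C = LS_C − ES_C = 5 − 0 = 5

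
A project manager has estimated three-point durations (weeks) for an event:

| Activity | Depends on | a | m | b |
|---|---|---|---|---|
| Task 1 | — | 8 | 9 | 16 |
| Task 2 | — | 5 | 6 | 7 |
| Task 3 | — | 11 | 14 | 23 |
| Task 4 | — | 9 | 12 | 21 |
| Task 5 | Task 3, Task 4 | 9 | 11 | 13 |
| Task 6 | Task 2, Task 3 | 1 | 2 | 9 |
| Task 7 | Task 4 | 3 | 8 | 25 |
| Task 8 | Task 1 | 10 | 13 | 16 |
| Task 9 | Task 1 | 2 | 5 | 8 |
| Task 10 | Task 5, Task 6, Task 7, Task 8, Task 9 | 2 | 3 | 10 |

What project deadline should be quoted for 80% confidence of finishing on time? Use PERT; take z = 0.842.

te_Task 1 = (8 + 4·9 + 16)/6 = 60/6 = 10; σ²_Task 1 = ((16−8)/6)² = 1.778
te_Task 2 = (5 + 4·6 + 7)/6 = 36/6 = 6; σ²_Task 2 = ((7−5)/6)² = 0.111
te_Task 3 = (11 + 4·14 + 23)/6 = 90/6 = 15; σ²_Task 3 = ((23−11)/6)² = 4.000
te_Task 4 = (9 + 4·12 + 21)/6 = 78/6 = 13; σ²_Task 4 = ((21−9)/6)² = 4.000
te_Task 5 = (9 + 4·11 + 13)/6 = 66/6 = 11; σ²_Task 5 = ((13−9)/6)² = 0.444
te_Task 6 = (1 + 4·2 + 9)/6 = 18/6 = 3; σ²_Task 6 = ((9−1)/6)² = 1.778
te_Task 7 = (3 + 4·8 + 25)/6 = 60/6 = 10; σ²_Task 7 = ((25−3)/6)² = 13.444
te_Task 8 = (10 + 4·13 + 16)/6 = 78/6 = 13; σ²_Task 8 = ((16−10)/6)² = 1.000
te_Task 9 = (2 + 4·5 + 8)/6 = 30/6 = 5; σ²_Task 9 = ((8−2)/6)² = 1.000
te_Task 10 = (2 + 4·3 + 10)/6 = 24/6 = 4; σ²_Task 10 = ((10−2)/6)² = 1.778

Forward pass:
ES_Task 1 = 0; EF_Task 1 = 10
ES_Task 2 = 0; EF_Task 2 = 6
ES_Task 3 = 0; EF_Task 3 = 15
ES_Task 4 = 0; EF_Task 4 = 13
ES_Task 5 = max(EF_Task 3=15, EF_Task 4=13) = 15; EF_Task 5 = 15+11 = 26
ES_Task 6 = max(EF_Task 2=6, EF_Task 3=15) = 15; EF_Task 6 = 15+3 = 18
ES_Task 7 = 13; EF_Task 7 = 13+10 = 23
ES_Task 8 = 10; EF_Task 8 = 10+13 = 23
ES_Task 9 = 10; EF_Task 9 = 10+5 = 15
ES_Task 10 = max(EF_Task 5=26, EF_Task 6=18, EF_Task 7=23, EF_Task 8=23, EF_Task 9=15) = 26; EF_Task 10 = 26+4 = 30
Expected project duration μ = 30 weeks. Critical path: Task 3 → Task 5 → Task 10.

Variance along critical path = 4.000 + 0.444 + 1.778 = 6.222; σ = 2.494 weeks.
D = μ + z·σ = 30 + 0.842·2.494 = 32.1 weeks

32.1 weeks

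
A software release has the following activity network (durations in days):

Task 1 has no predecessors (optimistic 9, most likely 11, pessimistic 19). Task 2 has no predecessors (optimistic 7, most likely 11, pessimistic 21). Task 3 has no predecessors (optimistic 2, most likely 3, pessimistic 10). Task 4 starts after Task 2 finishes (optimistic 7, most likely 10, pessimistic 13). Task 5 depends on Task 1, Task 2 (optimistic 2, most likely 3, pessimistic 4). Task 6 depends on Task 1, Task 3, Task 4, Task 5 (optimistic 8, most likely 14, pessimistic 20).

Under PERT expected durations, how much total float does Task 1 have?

7 days

te_Task 1 = (9 + 4·11 + 19)/6 = 72/6 = 12
te_Task 2 = (7 + 4·11 + 21)/6 = 72/6 = 12
te_Task 3 = (2 + 4·3 + 10)/6 = 24/6 = 4
te_Task 4 = (7 + 4·10 + 13)/6 = 60/6 = 10
te_Task 5 = (2 + 4·3 + 4)/6 = 18/6 = 3
te_Task 6 = (8 + 4·14 + 20)/6 = 84/6 = 14

Forward pass:
ES_Task 1 = 0; EF_Task 1 = 12
ES_Task 2 = 0; EF_Task 2 = 12
ES_Task 3 = 0; EF_Task 3 = 4
ES_Task 4 = 12; EF_Task 4 = 12+10 = 22
ES_Task 5 = max(EF_Task 1=12, EF_Task 2=12) = 12; EF_Task 5 = 12+3 = 15
ES_Task 6 = max(EF_Task 1=12, EF_Task 3=4, EF_Task 4=22, EF_Task 5=15) = 22; EF_Task 6 = 22+14 = 36
Expected project duration μ = 36 days. Critical path: Task 2 → Task 4 → Task 6.

Backward pass:
LF_Task 6 = 36; LS_Task 6 = 36−14 = 22
LF_Task 5 = LS_Task 6 = 22; LS_Task 5 = 22−3 = 19
LF_Task 4 = LS_Task 6 = 22; LS_Task 4 = 22−10 = 12
LF_Task 3 = LS_Task 6 = 22; LS_Task 3 = 22−4 = 18
LF_Task 2 = min(LS_Task 4=12, LS_Task 5=19) = 12; LS_Task 2 = 12−12 = 0
LF_Task 1 = min(LS_Task 5=19, LS_Task 6=22) = 19; LS_Task 1 = 19−12 = 7
Slack_Task 1 = LS_Task 1 − ES_Task 1 = 7 − 0 = 7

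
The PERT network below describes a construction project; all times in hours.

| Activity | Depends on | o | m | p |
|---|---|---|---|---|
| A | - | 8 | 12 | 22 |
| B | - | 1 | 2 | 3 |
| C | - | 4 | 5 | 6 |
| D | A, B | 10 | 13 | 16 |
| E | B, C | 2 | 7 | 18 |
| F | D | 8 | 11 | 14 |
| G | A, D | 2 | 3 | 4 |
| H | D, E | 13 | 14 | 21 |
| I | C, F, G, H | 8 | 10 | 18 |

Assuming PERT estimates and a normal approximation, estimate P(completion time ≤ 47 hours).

te_A = (8 + 4·12 + 22)/6 = 78/6 = 13; σ²_A = ((22−8)/6)² = 5.444
te_B = (1 + 4·2 + 3)/6 = 12/6 = 2; σ²_B = ((3−1)/6)² = 0.111
te_C = (4 + 4·5 + 6)/6 = 30/6 = 5; σ²_C = ((6−4)/6)² = 0.111
te_D = (10 + 4·13 + 16)/6 = 78/6 = 13; σ²_D = ((16−10)/6)² = 1.000
te_E = (2 + 4·7 + 18)/6 = 48/6 = 8; σ²_E = ((18−2)/6)² = 7.111
te_F = (8 + 4·11 + 14)/6 = 66/6 = 11; σ²_F = ((14−8)/6)² = 1.000
te_G = (2 + 4·3 + 4)/6 = 18/6 = 3; σ²_G = ((4−2)/6)² = 0.111
te_H = (13 + 4·14 + 21)/6 = 90/6 = 15; σ²_H = ((21−13)/6)² = 1.778
te_I = (8 + 4·10 + 18)/6 = 66/6 = 11; σ²_I = ((18−8)/6)² = 2.778

Forward pass:
ES_A = 0; EF_A = 13
ES_B = 0; EF_B = 2
ES_C = 0; EF_C = 5
ES_D = max(EF_A=13, EF_B=2) = 13; EF_D = 13+13 = 26
ES_E = max(EF_B=2, EF_C=5) = 5; EF_E = 5+8 = 13
ES_F = 26; EF_F = 26+11 = 37
ES_G = max(EF_A=13, EF_D=26) = 26; EF_G = 26+3 = 29
ES_H = max(EF_D=26, EF_E=13) = 26; EF_H = 26+15 = 41
ES_I = max(EF_C=5, EF_F=37, EF_G=29, EF_H=41) = 41; EF_I = 41+11 = 52
Expected project duration μ = 52 hours. Critical path: A → D → H → I.

Variance along critical path = 5.444 + 1.000 + 1.778 + 2.778 = 11.000; σ = √11.000 = 3.317 hours.
Z = (47 − 52) / 3.317 = -1.508
P(T ≤ 47) = Φ(-1.508) ≈ 0.066

0.066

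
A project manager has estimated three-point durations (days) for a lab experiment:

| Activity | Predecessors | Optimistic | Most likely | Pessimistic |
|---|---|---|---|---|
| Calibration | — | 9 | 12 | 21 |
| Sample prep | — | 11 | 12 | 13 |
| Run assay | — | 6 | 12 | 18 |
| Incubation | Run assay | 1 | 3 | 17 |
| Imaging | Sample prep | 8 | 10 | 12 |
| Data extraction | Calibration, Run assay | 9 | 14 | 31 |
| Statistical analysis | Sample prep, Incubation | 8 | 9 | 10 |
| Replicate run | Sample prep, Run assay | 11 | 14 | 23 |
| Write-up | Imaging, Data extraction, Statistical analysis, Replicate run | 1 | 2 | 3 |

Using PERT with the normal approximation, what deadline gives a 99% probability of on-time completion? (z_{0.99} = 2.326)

40.7 days

te_Calibration = (9 + 4·12 + 21)/6 = 78/6 = 13; σ²_Calibration = ((21−9)/6)² = 4.000
te_Sample prep = (11 + 4·12 + 13)/6 = 72/6 = 12; σ²_Sample prep = ((13−11)/6)² = 0.111
te_Run assay = (6 + 4·12 + 18)/6 = 72/6 = 12; σ²_Run assay = ((18−6)/6)² = 4.000
te_Incubation = (1 + 4·3 + 17)/6 = 30/6 = 5; σ²_Incubation = ((17−1)/6)² = 7.111
te_Imaging = (8 + 4·10 + 12)/6 = 60/6 = 10; σ²_Imaging = ((12−8)/6)² = 0.444
te_Data extraction = (9 + 4·14 + 31)/6 = 96/6 = 16; σ²_Data extraction = ((31−9)/6)² = 13.444
te_Statistical analysis = (8 + 4·9 + 10)/6 = 54/6 = 9; σ²_Statistical analysis = ((10−8)/6)² = 0.111
te_Replicate run = (11 + 4·14 + 23)/6 = 90/6 = 15; σ²_Replicate run = ((23−11)/6)² = 4.000
te_Write-up = (1 + 4·2 + 3)/6 = 12/6 = 2; σ²_Write-up = ((3−1)/6)² = 0.111

Forward pass:
ES_Calibration = 0; EF_Calibration = 13
ES_Sample prep = 0; EF_Sample prep = 12
ES_Run assay = 0; EF_Run assay = 12
ES_Incubation = 12; EF_Incubation = 12+5 = 17
ES_Imaging = 12; EF_Imaging = 12+10 = 22
ES_Data extraction = max(EF_Calibration=13, EF_Run assay=12) = 13; EF_Data extraction = 13+16 = 29
ES_Statistical analysis = max(EF_Sample prep=12, EF_Incubation=17) = 17; EF_Statistical analysis = 17+9 = 26
ES_Replicate run = max(EF_Sample prep=12, EF_Run assay=12) = 12; EF_Replicate run = 12+15 = 27
ES_Write-up = max(EF_Imaging=22, EF_Data extraction=29, EF_Statistical analysis=26, EF_Replicate run=27) = 29; EF_Write-up = 29+2 = 31
Expected project duration μ = 31 days. Critical path: Calibration → Data extraction → Write-up.

Variance along critical path = 4.000 + 13.444 + 0.111 = 17.556; σ = 4.190 days.
D = μ + z·σ = 31 + 2.326·4.190 = 40.7 days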